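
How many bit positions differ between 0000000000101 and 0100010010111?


XOR: 0100010010010
Count of 1s: 4

4


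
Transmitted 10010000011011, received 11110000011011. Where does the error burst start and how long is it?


XOR: 01100000000000

Burst at position 1, length 2


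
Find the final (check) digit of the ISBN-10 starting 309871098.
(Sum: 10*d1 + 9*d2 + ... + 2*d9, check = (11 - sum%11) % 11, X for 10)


Weighted sum: 248
248 mod 11 = 6

Check digit: 5


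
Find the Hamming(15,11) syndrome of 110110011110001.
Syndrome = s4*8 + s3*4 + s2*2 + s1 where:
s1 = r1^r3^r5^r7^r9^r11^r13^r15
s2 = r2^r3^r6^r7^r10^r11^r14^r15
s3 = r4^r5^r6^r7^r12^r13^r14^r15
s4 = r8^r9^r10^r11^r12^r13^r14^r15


s1=1, s2=0, s3=1, s4=1

Syndrome = 13 (error at position 13)


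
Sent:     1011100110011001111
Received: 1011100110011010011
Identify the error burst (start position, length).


XOR: 0000000000000011100

Burst at position 14, length 3


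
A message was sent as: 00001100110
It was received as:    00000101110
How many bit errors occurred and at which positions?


XOR: 00001001000

2 error(s) at position(s): 4, 7


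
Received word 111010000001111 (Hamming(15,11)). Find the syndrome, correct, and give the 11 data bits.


Syndrome = 5: error at position 5

Data: 10000001111 (corrected bit 5)


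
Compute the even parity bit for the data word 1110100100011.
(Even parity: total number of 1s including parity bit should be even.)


Number of 1s in data: 7
Parity bit: 1

1


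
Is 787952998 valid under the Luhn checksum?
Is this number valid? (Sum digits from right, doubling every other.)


Luhn sum = 65
65 mod 10 = 5

Invalid (Luhn sum mod 10 = 5)


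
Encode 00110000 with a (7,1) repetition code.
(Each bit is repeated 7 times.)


Each bit -> 7 copies

00000000000000111111111111110000000000000000000000000000


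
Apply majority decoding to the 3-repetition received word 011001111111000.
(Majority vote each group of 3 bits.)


Groups: 011, 001, 111, 111, 000
Majority votes: 10110

10110


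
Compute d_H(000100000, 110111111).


XOR: 110011111
Count of 1s: 7

7


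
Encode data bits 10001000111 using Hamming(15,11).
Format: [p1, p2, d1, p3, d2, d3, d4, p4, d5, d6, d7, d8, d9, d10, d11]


Parity bits: p1=0, p2=1, p3=1, p4=0

011100001000111


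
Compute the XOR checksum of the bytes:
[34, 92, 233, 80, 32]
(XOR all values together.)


XOR chain: 34 ^ 92 ^ 233 ^ 80 ^ 32 = 231

231


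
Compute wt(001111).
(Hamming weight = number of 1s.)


Counting 1s in 001111

4


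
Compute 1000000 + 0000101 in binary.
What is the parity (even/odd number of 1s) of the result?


1000000 = 64
0000101 = 5
Sum = 69 = 1000101
1s count = 3

odd parity (3 ones in 1000101)


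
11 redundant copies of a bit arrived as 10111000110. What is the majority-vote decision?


Ones: 6 out of 11
Threshold: 6

1 (6/11 voted 1)


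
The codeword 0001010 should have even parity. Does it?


Number of 1s: 2

Yes, parity is correct (2 ones)


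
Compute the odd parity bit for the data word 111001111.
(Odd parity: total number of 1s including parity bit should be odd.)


Number of 1s in data: 7
Parity bit: 0

0


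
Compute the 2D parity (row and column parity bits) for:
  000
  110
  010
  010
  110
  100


Row parities: 001101
Column parities: 100

Row P: 001101, Col P: 100, Corner: 1


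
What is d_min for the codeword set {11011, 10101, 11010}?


Comparing all pairs, minimum distance: 1
Can detect 0 errors, correct 0 errors

1


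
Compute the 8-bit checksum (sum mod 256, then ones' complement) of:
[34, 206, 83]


Sum = 323 mod 256 = 67
Complement = 188

188


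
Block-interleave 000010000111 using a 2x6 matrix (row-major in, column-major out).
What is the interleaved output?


Matrix:
  000010
  000111
Read columns: 000000011101

000000011101


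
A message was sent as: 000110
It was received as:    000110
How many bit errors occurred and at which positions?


XOR: 000000

0 errors (received matches sent)


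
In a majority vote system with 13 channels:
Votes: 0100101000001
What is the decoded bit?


Ones: 4 out of 13
Threshold: 7

0 (4/13 voted 1)


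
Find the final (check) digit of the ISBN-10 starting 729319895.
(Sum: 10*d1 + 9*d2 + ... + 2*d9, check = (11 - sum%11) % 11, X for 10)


Weighted sum: 301
301 mod 11 = 4

Check digit: 7


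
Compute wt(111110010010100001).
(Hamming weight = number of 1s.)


Counting 1s in 111110010010100001

9


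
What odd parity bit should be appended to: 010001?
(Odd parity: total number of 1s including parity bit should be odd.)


Number of 1s in data: 2
Parity bit: 1

1


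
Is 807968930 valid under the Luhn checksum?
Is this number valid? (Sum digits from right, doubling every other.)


Luhn sum = 52
52 mod 10 = 2

Invalid (Luhn sum mod 10 = 2)


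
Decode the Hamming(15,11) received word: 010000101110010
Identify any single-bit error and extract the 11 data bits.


Syndrome = 3: error at position 3

Data: 10011110010 (corrected bit 3)


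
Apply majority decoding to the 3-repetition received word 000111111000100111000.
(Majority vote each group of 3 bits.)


Groups: 000, 111, 111, 000, 100, 111, 000
Majority votes: 0110010

0110010


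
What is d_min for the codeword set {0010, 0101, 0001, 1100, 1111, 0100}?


Comparing all pairs, minimum distance: 1
Can detect 0 errors, correct 0 errors

1


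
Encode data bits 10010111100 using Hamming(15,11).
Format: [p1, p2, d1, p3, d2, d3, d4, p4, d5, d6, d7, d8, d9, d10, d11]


Parity bits: p1=0, p2=0, p3=1, p4=0

001100100111100


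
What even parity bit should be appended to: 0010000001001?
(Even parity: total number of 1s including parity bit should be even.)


Number of 1s in data: 3
Parity bit: 1

1


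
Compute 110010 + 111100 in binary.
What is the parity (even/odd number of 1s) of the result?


110010 = 50
111100 = 60
Sum = 110 = 1101110
1s count = 5

odd parity (5 ones in 1101110)


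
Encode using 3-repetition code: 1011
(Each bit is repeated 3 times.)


Each bit -> 3 copies

111000111111


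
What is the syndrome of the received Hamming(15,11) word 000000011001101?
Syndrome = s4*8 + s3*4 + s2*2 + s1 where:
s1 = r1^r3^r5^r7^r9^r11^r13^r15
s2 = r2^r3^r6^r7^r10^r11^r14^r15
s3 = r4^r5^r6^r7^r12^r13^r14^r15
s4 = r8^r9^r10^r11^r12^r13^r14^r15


s1=1, s2=1, s3=1, s4=1

Syndrome = 15 (error at position 15)


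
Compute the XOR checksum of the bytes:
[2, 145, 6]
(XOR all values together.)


XOR chain: 2 ^ 145 ^ 6 = 149

149


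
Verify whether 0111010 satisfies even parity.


Number of 1s: 4

Yes, parity is correct (4 ones)


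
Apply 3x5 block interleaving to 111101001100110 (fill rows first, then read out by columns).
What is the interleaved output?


Matrix:
  11110
  10011
  00110
Read columns: 110100101111010

110100101111010


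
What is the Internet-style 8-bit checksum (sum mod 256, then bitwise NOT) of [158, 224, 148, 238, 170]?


Sum = 938 mod 256 = 170
Complement = 85

85


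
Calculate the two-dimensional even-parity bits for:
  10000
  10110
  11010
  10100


Row parities: 1110
Column parities: 01000

Row P: 1110, Col P: 01000, Corner: 1


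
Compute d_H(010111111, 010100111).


XOR: 000011000
Count of 1s: 2

2


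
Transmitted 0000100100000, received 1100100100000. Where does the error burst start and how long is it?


XOR: 1100000000000

Burst at position 0, length 2


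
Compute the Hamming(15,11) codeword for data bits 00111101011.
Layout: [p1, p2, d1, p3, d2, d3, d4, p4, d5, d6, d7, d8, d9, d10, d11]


Parity bits: p1=1, p2=1, p3=1, p4=1

110101111101011


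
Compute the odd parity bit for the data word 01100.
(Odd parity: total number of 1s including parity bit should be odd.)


Number of 1s in data: 2
Parity bit: 1

1


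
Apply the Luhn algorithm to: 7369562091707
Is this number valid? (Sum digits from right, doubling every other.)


Luhn sum = 63
63 mod 10 = 3

Invalid (Luhn sum mod 10 = 3)


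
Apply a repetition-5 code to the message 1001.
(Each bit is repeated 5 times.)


Each bit -> 5 copies

11111000000000011111


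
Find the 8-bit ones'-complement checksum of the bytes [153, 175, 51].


Sum = 379 mod 256 = 123
Complement = 132

132


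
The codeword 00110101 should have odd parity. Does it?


Number of 1s: 4

No, parity error (4 ones)


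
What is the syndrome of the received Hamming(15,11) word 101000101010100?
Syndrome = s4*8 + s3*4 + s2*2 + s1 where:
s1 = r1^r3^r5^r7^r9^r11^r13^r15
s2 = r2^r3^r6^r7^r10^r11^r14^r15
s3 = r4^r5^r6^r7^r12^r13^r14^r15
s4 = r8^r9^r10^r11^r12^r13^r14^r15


s1=0, s2=1, s3=0, s4=1

Syndrome = 10 (error at position 10)


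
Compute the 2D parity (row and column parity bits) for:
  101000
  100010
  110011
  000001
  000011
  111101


Row parities: 000101
Column parities: 000110

Row P: 000101, Col P: 000110, Corner: 0


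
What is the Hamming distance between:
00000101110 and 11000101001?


XOR: 11000000111
Count of 1s: 5

5


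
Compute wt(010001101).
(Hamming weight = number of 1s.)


Counting 1s in 010001101

4


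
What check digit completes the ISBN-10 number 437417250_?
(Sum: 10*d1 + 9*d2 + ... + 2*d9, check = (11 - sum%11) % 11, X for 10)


Weighted sum: 215
215 mod 11 = 6

Check digit: 5


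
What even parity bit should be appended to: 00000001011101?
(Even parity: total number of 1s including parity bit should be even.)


Number of 1s in data: 5
Parity bit: 1

1


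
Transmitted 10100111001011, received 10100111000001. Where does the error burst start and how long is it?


XOR: 00000000001010

Burst at position 10, length 3


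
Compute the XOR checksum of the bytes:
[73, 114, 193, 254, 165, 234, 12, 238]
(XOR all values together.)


XOR chain: 73 ^ 114 ^ 193 ^ 254 ^ 165 ^ 234 ^ 12 ^ 238 = 169

169


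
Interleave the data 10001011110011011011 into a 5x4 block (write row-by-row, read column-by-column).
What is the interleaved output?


Matrix:
  1000
  1011
  1100
  1101
  1011
Read columns: 11111001100100101011

11111001100100101011


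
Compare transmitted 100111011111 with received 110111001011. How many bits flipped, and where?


XOR: 010000010100

3 error(s) at position(s): 1, 7, 9


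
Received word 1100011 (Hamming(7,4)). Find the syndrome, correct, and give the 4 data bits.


Syndrome = 2: error at position 2

Data: 0011 (corrected bit 2)


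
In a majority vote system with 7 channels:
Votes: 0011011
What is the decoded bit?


Ones: 4 out of 7
Threshold: 4

1 (4/7 voted 1)


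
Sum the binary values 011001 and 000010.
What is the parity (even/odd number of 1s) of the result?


011001 = 25
000010 = 2
Sum = 27 = 11011
1s count = 4

even parity (4 ones in 11011)


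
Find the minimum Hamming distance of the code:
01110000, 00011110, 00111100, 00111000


Comparing all pairs, minimum distance: 1
Can detect 0 errors, correct 0 errors

1


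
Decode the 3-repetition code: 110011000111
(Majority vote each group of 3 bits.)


Groups: 110, 011, 000, 111
Majority votes: 1101

1101


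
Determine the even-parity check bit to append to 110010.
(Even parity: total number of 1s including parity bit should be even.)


Number of 1s in data: 3
Parity bit: 1

1


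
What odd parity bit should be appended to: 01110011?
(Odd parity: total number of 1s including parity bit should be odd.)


Number of 1s in data: 5
Parity bit: 0

0


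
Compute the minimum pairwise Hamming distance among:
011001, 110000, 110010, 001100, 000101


Comparing all pairs, minimum distance: 1
Can detect 0 errors, correct 0 errors

1


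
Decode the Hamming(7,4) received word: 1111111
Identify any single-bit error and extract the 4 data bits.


Syndrome = 0: no error detected

Data: 1111 (no errors)


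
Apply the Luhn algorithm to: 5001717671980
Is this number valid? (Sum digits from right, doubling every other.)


Luhn sum = 51
51 mod 10 = 1

Invalid (Luhn sum mod 10 = 1)


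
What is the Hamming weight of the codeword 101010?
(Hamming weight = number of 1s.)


Counting 1s in 101010

3


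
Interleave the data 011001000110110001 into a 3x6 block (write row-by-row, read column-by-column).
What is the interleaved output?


Matrix:
  011001
  000110
  110001
Read columns: 001101100010010101

001101100010010101


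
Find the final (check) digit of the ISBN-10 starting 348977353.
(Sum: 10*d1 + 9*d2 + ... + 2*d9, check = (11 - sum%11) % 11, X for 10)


Weighted sum: 303
303 mod 11 = 6

Check digit: 5


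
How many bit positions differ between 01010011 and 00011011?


XOR: 01001000
Count of 1s: 2

2


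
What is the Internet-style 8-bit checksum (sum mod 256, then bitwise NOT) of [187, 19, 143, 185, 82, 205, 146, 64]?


Sum = 1031 mod 256 = 7
Complement = 248

248


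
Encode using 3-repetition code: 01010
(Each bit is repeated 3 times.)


Each bit -> 3 copies

000111000111000


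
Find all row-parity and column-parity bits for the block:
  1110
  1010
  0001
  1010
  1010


Row parities: 10100
Column parities: 0101

Row P: 10100, Col P: 0101, Corner: 0


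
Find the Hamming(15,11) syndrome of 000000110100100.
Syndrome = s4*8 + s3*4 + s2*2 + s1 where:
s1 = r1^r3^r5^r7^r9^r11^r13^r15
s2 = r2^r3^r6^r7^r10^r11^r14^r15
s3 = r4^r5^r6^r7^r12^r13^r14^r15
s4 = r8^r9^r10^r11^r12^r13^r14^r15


s1=0, s2=0, s3=0, s4=1

Syndrome = 8 (error at position 8)


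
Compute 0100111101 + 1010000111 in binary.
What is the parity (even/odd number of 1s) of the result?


0100111101 = 317
1010000111 = 647
Sum = 964 = 1111000100
1s count = 5

odd parity (5 ones in 1111000100)


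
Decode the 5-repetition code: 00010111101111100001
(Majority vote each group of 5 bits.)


Groups: 00010, 11110, 11111, 00001
Majority votes: 0110

0110


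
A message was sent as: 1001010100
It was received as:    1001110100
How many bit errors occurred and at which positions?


XOR: 0000100000

1 error(s) at position(s): 4


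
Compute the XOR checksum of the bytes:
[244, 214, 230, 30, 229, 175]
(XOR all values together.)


XOR chain: 244 ^ 214 ^ 230 ^ 30 ^ 229 ^ 175 = 144

144


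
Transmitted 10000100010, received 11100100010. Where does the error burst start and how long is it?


XOR: 01100000000

Burst at position 1, length 2


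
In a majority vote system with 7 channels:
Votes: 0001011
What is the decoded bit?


Ones: 3 out of 7
Threshold: 4

0 (3/7 voted 1)


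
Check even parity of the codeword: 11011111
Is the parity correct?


Number of 1s: 7

No, parity error (7 ones)


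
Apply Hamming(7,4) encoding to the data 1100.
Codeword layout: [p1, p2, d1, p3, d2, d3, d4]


Parity bits: p1=0, p2=1, p3=1

0111100


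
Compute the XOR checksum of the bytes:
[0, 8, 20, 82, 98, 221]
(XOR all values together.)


XOR chain: 0 ^ 8 ^ 20 ^ 82 ^ 98 ^ 221 = 241

241


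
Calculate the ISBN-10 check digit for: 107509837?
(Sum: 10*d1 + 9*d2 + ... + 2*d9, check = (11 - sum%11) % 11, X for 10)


Weighted sum: 201
201 mod 11 = 3

Check digit: 8


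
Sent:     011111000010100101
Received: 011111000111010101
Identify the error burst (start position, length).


XOR: 000000000101110000

Burst at position 9, length 5


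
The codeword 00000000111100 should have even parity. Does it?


Number of 1s: 4

Yes, parity is correct (4 ones)


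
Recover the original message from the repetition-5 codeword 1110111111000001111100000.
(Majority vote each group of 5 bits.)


Groups: 11101, 11111, 00000, 11111, 00000
Majority votes: 11010

11010


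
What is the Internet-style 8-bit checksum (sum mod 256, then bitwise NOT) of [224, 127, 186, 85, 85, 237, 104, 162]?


Sum = 1210 mod 256 = 186
Complement = 69

69


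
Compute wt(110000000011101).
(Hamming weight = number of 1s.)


Counting 1s in 110000000011101

6


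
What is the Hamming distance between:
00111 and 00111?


XOR: 00000
Count of 1s: 0

0


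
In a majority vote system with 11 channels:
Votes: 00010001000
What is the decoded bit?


Ones: 2 out of 11
Threshold: 6

0 (2/11 voted 1)


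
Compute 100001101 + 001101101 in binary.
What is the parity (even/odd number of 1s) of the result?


100001101 = 269
001101101 = 109
Sum = 378 = 101111010
1s count = 6

even parity (6 ones in 101111010)


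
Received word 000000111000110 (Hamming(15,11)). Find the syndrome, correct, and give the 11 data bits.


Syndrome = 5: error at position 5

Data: 01011000110 (corrected bit 5)


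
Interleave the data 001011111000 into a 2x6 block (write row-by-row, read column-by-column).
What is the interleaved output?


Matrix:
  001011
  111000
Read columns: 010111001010

010111001010


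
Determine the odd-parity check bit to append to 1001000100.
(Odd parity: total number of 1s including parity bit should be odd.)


Number of 1s in data: 3
Parity bit: 0

0


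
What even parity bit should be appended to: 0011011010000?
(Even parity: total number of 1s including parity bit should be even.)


Number of 1s in data: 5
Parity bit: 1

1


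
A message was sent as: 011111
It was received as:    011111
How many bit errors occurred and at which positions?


XOR: 000000

0 errors (received matches sent)


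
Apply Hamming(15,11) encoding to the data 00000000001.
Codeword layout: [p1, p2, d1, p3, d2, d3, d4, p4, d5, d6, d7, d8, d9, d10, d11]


Parity bits: p1=1, p2=1, p3=1, p4=1

110100010000001


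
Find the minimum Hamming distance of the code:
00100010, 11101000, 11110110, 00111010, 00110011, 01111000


Comparing all pairs, minimum distance: 2
Can detect 1 errors, correct 0 errors

2


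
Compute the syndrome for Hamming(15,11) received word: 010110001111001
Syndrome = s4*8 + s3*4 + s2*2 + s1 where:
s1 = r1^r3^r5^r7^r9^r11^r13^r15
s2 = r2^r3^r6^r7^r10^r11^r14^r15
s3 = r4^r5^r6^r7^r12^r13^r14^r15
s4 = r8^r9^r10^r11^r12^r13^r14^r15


s1=0, s2=0, s3=0, s4=1

Syndrome = 8 (error at position 8)


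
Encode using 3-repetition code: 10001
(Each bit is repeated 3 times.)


Each bit -> 3 copies

111000000000111


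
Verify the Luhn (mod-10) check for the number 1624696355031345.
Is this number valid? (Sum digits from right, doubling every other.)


Luhn sum = 61
61 mod 10 = 1

Invalid (Luhn sum mod 10 = 1)


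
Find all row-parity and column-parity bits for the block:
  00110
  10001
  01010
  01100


Row parities: 0000
Column parities: 10001

Row P: 0000, Col P: 10001, Corner: 0


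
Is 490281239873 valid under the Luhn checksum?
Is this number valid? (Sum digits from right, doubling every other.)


Luhn sum = 59
59 mod 10 = 9

Invalid (Luhn sum mod 10 = 9)


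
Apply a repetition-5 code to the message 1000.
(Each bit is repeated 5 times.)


Each bit -> 5 copies

11111000000000000000


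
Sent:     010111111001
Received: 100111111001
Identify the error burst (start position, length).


XOR: 110000000000

Burst at position 0, length 2


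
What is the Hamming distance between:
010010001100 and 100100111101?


XOR: 110110110001
Count of 1s: 7

7


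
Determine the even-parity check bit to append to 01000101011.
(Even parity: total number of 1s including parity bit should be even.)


Number of 1s in data: 5
Parity bit: 1

1


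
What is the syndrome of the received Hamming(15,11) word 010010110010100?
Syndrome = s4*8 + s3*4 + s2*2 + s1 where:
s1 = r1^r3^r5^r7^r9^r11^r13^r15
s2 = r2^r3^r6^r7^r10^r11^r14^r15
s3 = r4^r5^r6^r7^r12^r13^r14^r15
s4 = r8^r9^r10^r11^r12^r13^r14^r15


s1=0, s2=1, s3=1, s4=1

Syndrome = 14 (error at position 14)


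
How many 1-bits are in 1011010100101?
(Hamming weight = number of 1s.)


Counting 1s in 1011010100101

7


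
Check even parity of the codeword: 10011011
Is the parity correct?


Number of 1s: 5

No, parity error (5 ones)


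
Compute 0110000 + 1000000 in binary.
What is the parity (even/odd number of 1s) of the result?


0110000 = 48
1000000 = 64
Sum = 112 = 1110000
1s count = 3

odd parity (3 ones in 1110000)


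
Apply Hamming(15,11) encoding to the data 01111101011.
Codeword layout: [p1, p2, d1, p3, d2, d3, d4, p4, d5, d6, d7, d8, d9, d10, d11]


Parity bits: p1=0, p2=1, p3=0, p4=1

010011111101011


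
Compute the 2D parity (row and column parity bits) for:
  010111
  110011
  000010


Row parities: 001
Column parities: 100110

Row P: 001, Col P: 100110, Corner: 1


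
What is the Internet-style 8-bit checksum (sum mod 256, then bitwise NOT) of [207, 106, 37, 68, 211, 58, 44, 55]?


Sum = 786 mod 256 = 18
Complement = 237

237


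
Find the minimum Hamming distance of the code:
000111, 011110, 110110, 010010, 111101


Comparing all pairs, minimum distance: 2
Can detect 1 errors, correct 0 errors

2


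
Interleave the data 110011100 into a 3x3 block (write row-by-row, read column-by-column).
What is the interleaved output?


Matrix:
  110
  011
  100
Read columns: 101110010

101110010


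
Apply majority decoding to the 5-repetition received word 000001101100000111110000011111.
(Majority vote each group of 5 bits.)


Groups: 00000, 11011, 00000, 11111, 00000, 11111
Majority votes: 010101

010101


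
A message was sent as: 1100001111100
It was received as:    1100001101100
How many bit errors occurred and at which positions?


XOR: 0000000010000

1 error(s) at position(s): 8


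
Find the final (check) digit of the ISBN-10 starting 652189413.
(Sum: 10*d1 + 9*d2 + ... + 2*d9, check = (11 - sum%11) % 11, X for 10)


Weighted sum: 246
246 mod 11 = 4

Check digit: 7


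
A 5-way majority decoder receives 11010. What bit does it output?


Ones: 3 out of 5
Threshold: 3

1 (3/5 voted 1)


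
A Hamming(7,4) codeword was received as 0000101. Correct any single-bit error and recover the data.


Syndrome = 2: error at position 2

Data: 0101 (corrected bit 2)


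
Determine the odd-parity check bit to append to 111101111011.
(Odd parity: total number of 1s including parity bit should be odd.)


Number of 1s in data: 10
Parity bit: 1

1


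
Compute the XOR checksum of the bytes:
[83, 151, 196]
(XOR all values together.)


XOR chain: 83 ^ 151 ^ 196 = 0

0


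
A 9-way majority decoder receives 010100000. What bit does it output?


Ones: 2 out of 9
Threshold: 5

0 (2/9 voted 1)


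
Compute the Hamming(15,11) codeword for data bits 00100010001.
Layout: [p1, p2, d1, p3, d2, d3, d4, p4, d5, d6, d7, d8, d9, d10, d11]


Parity bits: p1=0, p2=1, p3=0, p4=0

010001000010001


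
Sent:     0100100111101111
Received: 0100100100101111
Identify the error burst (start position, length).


XOR: 0000000011000000

Burst at position 8, length 2


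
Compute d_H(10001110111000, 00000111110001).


XOR: 10001001001001
Count of 1s: 5

5


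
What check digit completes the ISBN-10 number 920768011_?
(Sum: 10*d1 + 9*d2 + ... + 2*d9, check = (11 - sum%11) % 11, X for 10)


Weighted sum: 238
238 mod 11 = 7

Check digit: 4


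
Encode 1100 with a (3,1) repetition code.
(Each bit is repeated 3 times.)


Each bit -> 3 copies

111111000000


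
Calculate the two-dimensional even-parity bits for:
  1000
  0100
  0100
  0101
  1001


Row parities: 11100
Column parities: 0100

Row P: 11100, Col P: 0100, Corner: 1


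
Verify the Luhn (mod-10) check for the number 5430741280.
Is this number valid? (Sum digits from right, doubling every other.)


Luhn sum = 31
31 mod 10 = 1

Invalid (Luhn sum mod 10 = 1)


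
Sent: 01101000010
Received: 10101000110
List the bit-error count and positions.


XOR: 11000000100

3 error(s) at position(s): 0, 1, 8


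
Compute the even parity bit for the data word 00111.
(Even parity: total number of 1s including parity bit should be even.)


Number of 1s in data: 3
Parity bit: 1

1


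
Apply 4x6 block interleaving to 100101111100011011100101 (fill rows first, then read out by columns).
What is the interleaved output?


Matrix:
  100101
  111100
  011011
  100101
Read columns: 110101100110110100101011

110101100110110100101011


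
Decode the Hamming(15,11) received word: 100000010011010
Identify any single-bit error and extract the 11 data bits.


Syndrome = 0: no error detected

Data: 00000011010 (no errors)


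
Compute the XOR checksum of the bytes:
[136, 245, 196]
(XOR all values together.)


XOR chain: 136 ^ 245 ^ 196 = 185

185


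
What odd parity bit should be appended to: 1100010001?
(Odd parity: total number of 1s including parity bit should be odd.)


Number of 1s in data: 4
Parity bit: 1

1


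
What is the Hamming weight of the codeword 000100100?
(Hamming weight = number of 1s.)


Counting 1s in 000100100

2


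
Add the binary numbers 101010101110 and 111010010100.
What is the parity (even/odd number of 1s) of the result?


101010101110 = 2734
111010010100 = 3732
Sum = 6466 = 1100101000010
1s count = 5

odd parity (5 ones in 1100101000010)


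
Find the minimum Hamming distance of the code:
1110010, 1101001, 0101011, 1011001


Comparing all pairs, minimum distance: 2
Can detect 1 errors, correct 0 errors

2


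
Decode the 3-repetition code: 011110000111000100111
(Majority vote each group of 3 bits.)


Groups: 011, 110, 000, 111, 000, 100, 111
Majority votes: 1101001

1101001


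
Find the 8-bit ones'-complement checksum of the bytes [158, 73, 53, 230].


Sum = 514 mod 256 = 2
Complement = 253

253


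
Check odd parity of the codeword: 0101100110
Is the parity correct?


Number of 1s: 5

Yes, parity is correct (5 ones)


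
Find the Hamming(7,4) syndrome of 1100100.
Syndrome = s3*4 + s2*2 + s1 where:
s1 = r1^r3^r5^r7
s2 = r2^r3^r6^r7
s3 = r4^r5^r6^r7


s1=0, s2=1, s3=1

Syndrome = 6 (error at position 6)


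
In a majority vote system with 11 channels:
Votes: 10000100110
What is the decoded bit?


Ones: 4 out of 11
Threshold: 6

0 (4/11 voted 1)


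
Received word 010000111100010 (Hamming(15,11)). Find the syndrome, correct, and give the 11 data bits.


Syndrome = 0: no error detected

Data: 00011100010 (no errors)


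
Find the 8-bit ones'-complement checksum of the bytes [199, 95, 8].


Sum = 302 mod 256 = 46
Complement = 209

209


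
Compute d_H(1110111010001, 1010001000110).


XOR: 0100110010111
Count of 1s: 7

7


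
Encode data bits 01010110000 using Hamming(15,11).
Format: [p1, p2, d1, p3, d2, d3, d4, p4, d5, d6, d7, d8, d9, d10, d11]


Parity bits: p1=1, p2=1, p3=0, p4=0

110010100110000


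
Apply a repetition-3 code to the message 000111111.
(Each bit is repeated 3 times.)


Each bit -> 3 copies

000000000111111111111111111


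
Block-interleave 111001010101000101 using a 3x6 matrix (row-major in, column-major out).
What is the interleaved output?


Matrix:
  111001
  010101
  000101
Read columns: 100110100011000111

100110100011000111


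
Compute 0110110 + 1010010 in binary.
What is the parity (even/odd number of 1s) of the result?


0110110 = 54
1010010 = 82
Sum = 136 = 10001000
1s count = 2

even parity (2 ones in 10001000)


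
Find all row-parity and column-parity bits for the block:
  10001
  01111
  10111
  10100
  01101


Row parities: 00001
Column parities: 10000

Row P: 00001, Col P: 10000, Corner: 1


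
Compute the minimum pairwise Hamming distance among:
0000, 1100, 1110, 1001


Comparing all pairs, minimum distance: 1
Can detect 0 errors, correct 0 errors

1


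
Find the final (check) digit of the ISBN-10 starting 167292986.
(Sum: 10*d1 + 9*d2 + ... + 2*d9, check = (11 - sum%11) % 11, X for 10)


Weighted sum: 270
270 mod 11 = 6

Check digit: 5


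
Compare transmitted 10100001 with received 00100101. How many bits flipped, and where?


XOR: 10000100

2 error(s) at position(s): 0, 5


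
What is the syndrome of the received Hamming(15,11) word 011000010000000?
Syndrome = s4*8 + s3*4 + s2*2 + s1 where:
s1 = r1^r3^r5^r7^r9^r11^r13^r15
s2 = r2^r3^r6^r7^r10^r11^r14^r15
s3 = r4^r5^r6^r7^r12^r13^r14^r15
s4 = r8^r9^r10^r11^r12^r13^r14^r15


s1=1, s2=0, s3=0, s4=1

Syndrome = 9 (error at position 9)


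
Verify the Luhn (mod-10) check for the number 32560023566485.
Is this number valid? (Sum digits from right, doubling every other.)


Luhn sum = 48
48 mod 10 = 8

Invalid (Luhn sum mod 10 = 8)


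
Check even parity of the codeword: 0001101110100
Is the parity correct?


Number of 1s: 6

Yes, parity is correct (6 ones)


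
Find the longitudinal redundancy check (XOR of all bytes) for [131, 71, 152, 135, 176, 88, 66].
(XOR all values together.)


XOR chain: 131 ^ 71 ^ 152 ^ 135 ^ 176 ^ 88 ^ 66 = 113

113


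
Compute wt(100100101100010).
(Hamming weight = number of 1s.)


Counting 1s in 100100101100010

6


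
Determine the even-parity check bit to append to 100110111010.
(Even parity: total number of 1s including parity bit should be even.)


Number of 1s in data: 7
Parity bit: 1

1


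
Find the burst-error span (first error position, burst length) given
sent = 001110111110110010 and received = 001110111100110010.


XOR: 000000000010000000

Burst at position 10, length 1


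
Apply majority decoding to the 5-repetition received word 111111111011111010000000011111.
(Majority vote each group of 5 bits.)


Groups: 11111, 11110, 11111, 01000, 00000, 11111
Majority votes: 111001

111001


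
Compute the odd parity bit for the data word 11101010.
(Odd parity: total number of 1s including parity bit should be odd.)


Number of 1s in data: 5
Parity bit: 0

0


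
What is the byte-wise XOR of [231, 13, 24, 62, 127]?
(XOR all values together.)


XOR chain: 231 ^ 13 ^ 24 ^ 62 ^ 127 = 179

179


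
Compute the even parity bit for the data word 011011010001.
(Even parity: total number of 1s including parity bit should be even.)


Number of 1s in data: 6
Parity bit: 0

0


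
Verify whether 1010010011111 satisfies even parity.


Number of 1s: 8

Yes, parity is correct (8 ones)


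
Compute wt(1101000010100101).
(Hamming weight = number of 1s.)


Counting 1s in 1101000010100101

7


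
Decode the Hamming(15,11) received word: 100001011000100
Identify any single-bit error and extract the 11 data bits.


Syndrome = 11: error at position 11

Data: 00101010100 (corrected bit 11)


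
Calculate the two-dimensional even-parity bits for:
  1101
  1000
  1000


Row parities: 111
Column parities: 1101

Row P: 111, Col P: 1101, Corner: 1


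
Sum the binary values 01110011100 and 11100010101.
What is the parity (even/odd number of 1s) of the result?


01110011100 = 924
11100010101 = 1813
Sum = 2737 = 101010110001
1s count = 6

even parity (6 ones in 101010110001)


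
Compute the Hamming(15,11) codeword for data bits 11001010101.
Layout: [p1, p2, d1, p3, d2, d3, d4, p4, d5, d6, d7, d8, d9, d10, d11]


Parity bits: p1=0, p2=1, p3=1, p4=0

011110001010101


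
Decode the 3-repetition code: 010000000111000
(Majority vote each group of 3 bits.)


Groups: 010, 000, 000, 111, 000
Majority votes: 00010

00010


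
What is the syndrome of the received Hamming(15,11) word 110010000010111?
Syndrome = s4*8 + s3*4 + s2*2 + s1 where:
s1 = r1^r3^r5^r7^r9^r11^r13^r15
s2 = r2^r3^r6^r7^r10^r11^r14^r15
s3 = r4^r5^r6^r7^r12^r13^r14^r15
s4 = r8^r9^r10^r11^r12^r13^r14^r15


s1=1, s2=0, s3=0, s4=0

Syndrome = 1 (error at position 1)


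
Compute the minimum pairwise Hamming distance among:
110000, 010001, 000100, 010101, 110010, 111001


Comparing all pairs, minimum distance: 1
Can detect 0 errors, correct 0 errors

1


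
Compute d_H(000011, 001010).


XOR: 001001
Count of 1s: 2

2


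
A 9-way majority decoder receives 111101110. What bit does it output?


Ones: 7 out of 9
Threshold: 5

1 (7/9 voted 1)


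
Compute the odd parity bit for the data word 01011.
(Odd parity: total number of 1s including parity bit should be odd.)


Number of 1s in data: 3
Parity bit: 0

0


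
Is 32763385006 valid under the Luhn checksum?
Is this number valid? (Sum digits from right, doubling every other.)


Luhn sum = 41
41 mod 10 = 1

Invalid (Luhn sum mod 10 = 1)


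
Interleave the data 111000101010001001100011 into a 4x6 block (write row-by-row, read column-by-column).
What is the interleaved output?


Matrix:
  111000
  101010
  001001
  100011
Read columns: 110110001110000001010011

110110001110000001010011


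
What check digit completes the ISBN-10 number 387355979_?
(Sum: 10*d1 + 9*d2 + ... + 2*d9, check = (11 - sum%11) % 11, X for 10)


Weighted sum: 309
309 mod 11 = 1

Check digit: X


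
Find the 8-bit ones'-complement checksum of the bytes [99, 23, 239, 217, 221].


Sum = 799 mod 256 = 31
Complement = 224

224


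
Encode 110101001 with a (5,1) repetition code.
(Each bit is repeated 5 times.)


Each bit -> 5 copies

111111111100000111110000011111000000000011111


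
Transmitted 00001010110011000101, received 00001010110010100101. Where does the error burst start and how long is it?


XOR: 00000000000001100000

Burst at position 13, length 2


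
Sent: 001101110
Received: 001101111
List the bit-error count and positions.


XOR: 000000001

1 error(s) at position(s): 8


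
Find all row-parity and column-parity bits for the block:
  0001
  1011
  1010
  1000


Row parities: 1101
Column parities: 1000

Row P: 1101, Col P: 1000, Corner: 1


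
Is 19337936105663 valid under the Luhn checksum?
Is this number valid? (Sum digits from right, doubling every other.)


Luhn sum = 61
61 mod 10 = 1

Invalid (Luhn sum mod 10 = 1)


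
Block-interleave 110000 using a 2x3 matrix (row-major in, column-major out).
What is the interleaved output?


Matrix:
  110
  000
Read columns: 101000

101000


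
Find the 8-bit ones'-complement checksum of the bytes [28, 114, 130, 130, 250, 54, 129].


Sum = 835 mod 256 = 67
Complement = 188

188


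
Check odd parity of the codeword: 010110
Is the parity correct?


Number of 1s: 3

Yes, parity is correct (3 ones)


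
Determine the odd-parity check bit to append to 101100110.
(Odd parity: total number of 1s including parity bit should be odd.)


Number of 1s in data: 5
Parity bit: 0

0


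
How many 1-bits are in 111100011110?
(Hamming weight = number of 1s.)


Counting 1s in 111100011110

8


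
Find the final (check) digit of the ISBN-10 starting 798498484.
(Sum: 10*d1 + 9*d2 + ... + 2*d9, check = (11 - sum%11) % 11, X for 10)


Weighted sum: 385
385 mod 11 = 0

Check digit: 0


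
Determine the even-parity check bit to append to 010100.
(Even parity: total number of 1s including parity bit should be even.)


Number of 1s in data: 2
Parity bit: 0

0


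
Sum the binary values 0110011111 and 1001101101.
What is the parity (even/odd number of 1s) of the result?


0110011111 = 415
1001101101 = 621
Sum = 1036 = 10000001100
1s count = 3

odd parity (3 ones in 10000001100)


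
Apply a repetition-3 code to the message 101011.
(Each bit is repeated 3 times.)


Each bit -> 3 copies

111000111000111111


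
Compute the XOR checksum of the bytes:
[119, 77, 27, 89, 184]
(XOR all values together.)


XOR chain: 119 ^ 77 ^ 27 ^ 89 ^ 184 = 192

192


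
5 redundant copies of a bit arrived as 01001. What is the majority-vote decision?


Ones: 2 out of 5
Threshold: 3

0 (2/5 voted 1)


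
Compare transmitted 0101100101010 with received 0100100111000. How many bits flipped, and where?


XOR: 0001000010010

3 error(s) at position(s): 3, 8, 11


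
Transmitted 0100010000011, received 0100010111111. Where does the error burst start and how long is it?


XOR: 0000000111100

Burst at position 7, length 4


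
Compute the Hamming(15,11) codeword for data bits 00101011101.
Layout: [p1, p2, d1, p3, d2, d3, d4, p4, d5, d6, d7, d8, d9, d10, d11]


Parity bits: p1=0, p2=1, p3=0, p4=1

010001011011101


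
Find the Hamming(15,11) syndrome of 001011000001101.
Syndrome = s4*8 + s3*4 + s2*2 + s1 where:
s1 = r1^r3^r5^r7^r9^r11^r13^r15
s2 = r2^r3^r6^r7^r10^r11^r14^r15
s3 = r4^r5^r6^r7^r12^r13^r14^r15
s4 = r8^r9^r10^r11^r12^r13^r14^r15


s1=0, s2=1, s3=1, s4=1

Syndrome = 14 (error at position 14)


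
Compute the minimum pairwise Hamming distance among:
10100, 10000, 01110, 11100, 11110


Comparing all pairs, minimum distance: 1
Can detect 0 errors, correct 0 errors

1


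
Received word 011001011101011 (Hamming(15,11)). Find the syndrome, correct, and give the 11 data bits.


Syndrome = 1: error at position 1

Data: 10101101011 (corrected bit 1)


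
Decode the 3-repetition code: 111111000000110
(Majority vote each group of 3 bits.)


Groups: 111, 111, 000, 000, 110
Majority votes: 11001

11001


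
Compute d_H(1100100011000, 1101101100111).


XOR: 0001001111111
Count of 1s: 8

8


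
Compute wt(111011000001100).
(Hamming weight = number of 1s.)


Counting 1s in 111011000001100

7


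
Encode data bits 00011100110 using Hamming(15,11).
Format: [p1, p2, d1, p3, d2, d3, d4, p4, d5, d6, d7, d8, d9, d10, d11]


Parity bits: p1=1, p2=1, p3=1, p4=0

110100101100110


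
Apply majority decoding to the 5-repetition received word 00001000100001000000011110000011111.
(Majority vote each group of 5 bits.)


Groups: 00001, 00010, 00010, 00000, 01111, 00000, 11111
Majority votes: 0000101

0000101


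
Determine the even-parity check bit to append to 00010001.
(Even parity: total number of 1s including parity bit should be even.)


Number of 1s in data: 2
Parity bit: 0

0


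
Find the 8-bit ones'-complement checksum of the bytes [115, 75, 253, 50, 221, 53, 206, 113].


Sum = 1086 mod 256 = 62
Complement = 193

193


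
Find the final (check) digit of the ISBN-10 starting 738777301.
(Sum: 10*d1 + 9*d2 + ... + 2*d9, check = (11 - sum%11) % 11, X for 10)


Weighted sum: 301
301 mod 11 = 4

Check digit: 7


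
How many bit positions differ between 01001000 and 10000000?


XOR: 11001000
Count of 1s: 3

3


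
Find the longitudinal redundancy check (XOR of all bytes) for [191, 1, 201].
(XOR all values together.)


XOR chain: 191 ^ 1 ^ 201 = 119

119


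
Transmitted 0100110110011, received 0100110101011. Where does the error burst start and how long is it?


XOR: 0000000011000

Burst at position 8, length 2


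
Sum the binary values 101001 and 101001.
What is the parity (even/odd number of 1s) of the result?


101001 = 41
101001 = 41
Sum = 82 = 1010010
1s count = 3

odd parity (3 ones in 1010010)


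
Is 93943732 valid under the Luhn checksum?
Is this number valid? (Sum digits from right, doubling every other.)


Luhn sum = 46
46 mod 10 = 6

Invalid (Luhn sum mod 10 = 6)


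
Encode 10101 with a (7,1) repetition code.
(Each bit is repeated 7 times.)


Each bit -> 7 copies

11111110000000111111100000001111111


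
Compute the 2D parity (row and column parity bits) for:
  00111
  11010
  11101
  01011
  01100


Row parities: 11010
Column parities: 00111

Row P: 11010, Col P: 00111, Corner: 1


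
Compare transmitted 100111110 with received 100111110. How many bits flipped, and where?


XOR: 000000000

0 errors (received matches sent)


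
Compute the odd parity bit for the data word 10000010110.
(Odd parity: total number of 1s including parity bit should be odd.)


Number of 1s in data: 4
Parity bit: 1

1


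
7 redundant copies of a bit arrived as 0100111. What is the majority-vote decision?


Ones: 4 out of 7
Threshold: 4

1 (4/7 voted 1)
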